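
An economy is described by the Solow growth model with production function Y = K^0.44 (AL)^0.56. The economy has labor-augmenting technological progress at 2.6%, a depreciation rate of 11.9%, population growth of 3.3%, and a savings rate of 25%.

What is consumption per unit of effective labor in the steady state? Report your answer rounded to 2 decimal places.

c* = 0.98

Steady state requires s·f(k) = (n + g + δ)·k, i.e. s·k^α = (n + g + δ)·k.
Rearranging, k^(1−α) = s / (n + g + δ).
k^0.56 = 0.25 / (0.033 + 0.026 + 0.119) = 0.25 / 0.178 = 1.4045
k* = 1.4045^(1/0.56) ≈ 1.8341
y* = (k*)^α = 1.8341^0.44 ≈ 1.3059
c* = (1 − s)·y* = (1 − 0.25) × 1.3059 ≈ 0.9794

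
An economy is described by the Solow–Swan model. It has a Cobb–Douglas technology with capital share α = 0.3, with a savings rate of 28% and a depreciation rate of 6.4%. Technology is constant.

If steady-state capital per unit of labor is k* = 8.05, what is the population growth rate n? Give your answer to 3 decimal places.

Steady state requires s·f(k) = (n + δ)·k, i.e. s·k^α = (n + δ)·k.
So s / (n + δ) = (k*)^(1−α) = 8.05^0.7 = 4.3058.
Therefore n + δ = s / 4.3058 = 0.28 / 4.3058 = 0.0650, so n = 0.0650 − 0.064 = 0.0010.

n ≈ 0.001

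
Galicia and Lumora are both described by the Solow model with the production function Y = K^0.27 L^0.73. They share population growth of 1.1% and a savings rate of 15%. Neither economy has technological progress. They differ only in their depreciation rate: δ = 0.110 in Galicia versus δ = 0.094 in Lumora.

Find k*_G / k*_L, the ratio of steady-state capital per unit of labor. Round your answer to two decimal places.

k*_G / k*_L ≈ 0.82

Steady-state k* = [s/(n + δ)]^(1/(1−α)), so the ratio is [ (s_G/(n + δ)_G) / (s_L/(n + δ)_L) ]^1.3699.
s_G/(n + δ)_G = 0.15/0.121 = 1.2397; s_L/(n + δ)_L = 0.15/0.105 = 1.4286.
Ratio = (1.2397/1.4286)^1.3699 = 0.8678^1.3699 ≈ 0.8235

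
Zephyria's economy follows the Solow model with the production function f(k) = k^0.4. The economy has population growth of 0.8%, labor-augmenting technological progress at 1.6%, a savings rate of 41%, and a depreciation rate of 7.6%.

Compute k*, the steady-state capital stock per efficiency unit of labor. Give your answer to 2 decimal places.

k* ≈ 10.50

In steady state, investment equals break-even investment: s·k^α = (n + g + δ)·k.
Dividing both sides by k: k^(1−α) = s / (n + g + δ).
k^0.6 = 0.41 / (0.008 + 0.016 + 0.076) = 0.41 / 0.100 = 4.1000
k* = 4.1000^(1/0.6) ≈ 10.5028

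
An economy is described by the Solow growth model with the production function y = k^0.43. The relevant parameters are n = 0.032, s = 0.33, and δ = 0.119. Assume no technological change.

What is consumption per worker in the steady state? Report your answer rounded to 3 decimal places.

c* = 1.208

At the steady state, Δk = 0, so s·k^α = (n + δ)·k.
Dividing both sides by k: k^(1−α) = s / (n + δ).
k^0.57 = 0.33 / (0.032 + 0.119) = 0.33 / 0.151 = 2.1854
k* = 2.1854^(1/0.57) ≈ 3.9416
y* = (k*)^α = 3.9416^0.43 ≈ 1.8036
c* = (1 − s)·y* = (1 − 0.33) × 1.8036 ≈ 1.2084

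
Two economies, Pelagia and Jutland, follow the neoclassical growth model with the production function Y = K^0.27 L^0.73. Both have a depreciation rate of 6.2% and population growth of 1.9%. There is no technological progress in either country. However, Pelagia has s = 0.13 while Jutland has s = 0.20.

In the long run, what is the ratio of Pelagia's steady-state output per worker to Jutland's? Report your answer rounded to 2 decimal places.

y*_P / y*_J ≈ 0.85

Steady-state y* = [s/(n + δ)]^(α/(1−α)), so the ratio is [ (s_P/(n + δ)_P) / (s_J/(n + δ)_J) ]^0.3699.
s_P/(n + δ)_P = 0.13/0.081 = 1.6049; s_J/(n + δ)_J = 0.20/0.081 = 2.4691.
Ratio = (1.6049/2.4691)^0.3699 = 0.6500^0.3699 ≈ 0.8527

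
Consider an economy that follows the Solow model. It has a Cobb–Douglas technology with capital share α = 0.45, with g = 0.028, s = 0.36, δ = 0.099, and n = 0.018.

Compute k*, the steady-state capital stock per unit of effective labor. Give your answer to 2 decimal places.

At the steady state, Δk = 0, so s·k^α = (n + g + δ)·k.
Rearranging, k^(1−α) = s / (n + g + δ).
k^0.55 = 0.36 / (0.018 + 0.028 + 0.099) = 0.36 / 0.145 = 2.4828
k* = 2.4828^(1/0.55) ≈ 5.2249

k* = 5.22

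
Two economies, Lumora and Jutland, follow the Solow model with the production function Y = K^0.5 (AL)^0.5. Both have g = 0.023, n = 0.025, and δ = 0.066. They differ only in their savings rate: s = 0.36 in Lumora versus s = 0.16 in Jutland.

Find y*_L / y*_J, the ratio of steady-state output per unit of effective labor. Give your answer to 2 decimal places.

Steady-state y* = [s/(n + g + δ)]^(α/(1−α)), so the ratio is [ (s_L/(n + g + δ)_L) / (s_J/(n + g + δ)_J) ]^1.
s_L/(n + g + δ)_L = 0.36/0.114 = 3.1579; s_J/(n + g + δ)_J = 0.16/0.114 = 1.4035.
Ratio = (3.1579/1.4035)^1 = 2.2500^1 ≈ 2.2500

ratio ≈ 2.25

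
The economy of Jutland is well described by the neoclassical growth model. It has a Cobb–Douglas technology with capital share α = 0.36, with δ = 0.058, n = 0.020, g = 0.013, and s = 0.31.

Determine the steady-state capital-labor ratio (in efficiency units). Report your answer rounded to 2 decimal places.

In steady state, investment equals break-even investment: s·k^α = (n + g + δ)·k.
Dividing both sides by k: k^(1−α) = s / (n + g + δ).
k^0.64 = 0.31 / (0.020 + 0.013 + 0.058) = 0.31 / 0.091 = 3.4066
k* = 3.4066^(1/0.64) ≈ 6.7882

k* ≈ 6.79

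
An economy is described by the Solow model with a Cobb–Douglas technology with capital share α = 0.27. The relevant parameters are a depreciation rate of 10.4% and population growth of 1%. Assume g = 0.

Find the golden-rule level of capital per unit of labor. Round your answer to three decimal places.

The golden rule sets f'(k) = n + δ, i.e. α·k^(α−1) = n + δ.
So k^(1−α) = α / (n + δ) = 0.27 / 0.114 = 2.3684.
k_gold = 2.3684^(1/0.73) ≈ 3.2580

k_gold ≈ 3.258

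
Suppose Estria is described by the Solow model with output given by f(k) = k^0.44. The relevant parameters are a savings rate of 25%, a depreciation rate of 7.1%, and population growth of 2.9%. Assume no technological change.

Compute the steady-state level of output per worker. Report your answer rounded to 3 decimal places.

y* = 2.054

Steady state requires s·f(k) = (n + δ)·k, i.e. s·k^α = (n + δ)·k.
Dividing both sides by k: k^(1−α) = s / (n + δ).
k^0.56 = 0.25 / (0.029 + 0.071) = 0.25 / 0.100 = 2.5000
k* = 2.5000^(1/0.56) ≈ 5.1358
y* = (k*)^α = 5.1358^0.44 ≈ 2.0543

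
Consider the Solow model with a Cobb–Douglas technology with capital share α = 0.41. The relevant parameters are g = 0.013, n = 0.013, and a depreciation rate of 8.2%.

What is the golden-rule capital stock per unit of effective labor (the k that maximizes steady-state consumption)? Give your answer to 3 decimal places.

k_gold ≈ 9.593

The golden rule sets f'(k) = n + g + δ, i.e. α·k^(α−1) = n + g + δ.
So k^(1−α) = α / (n + g + δ) = 0.41 / 0.108 = 3.7963.
k_gold = 3.7963^(1/0.59) ≈ 9.5933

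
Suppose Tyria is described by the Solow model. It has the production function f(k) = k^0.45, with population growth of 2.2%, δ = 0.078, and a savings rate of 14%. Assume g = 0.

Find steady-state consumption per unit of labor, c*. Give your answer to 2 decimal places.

c* ≈ 1.13

At the steady state, Δk = 0, so s·k^α = (n + δ)·k.
Dividing both sides by k: k^(1−α) = s / (n + δ).
k^0.55 = 0.14 / (0.022 + 0.078) = 0.14 / 0.100 = 1.4000
k* = 1.4000^(1/0.55) ≈ 1.8437
y* = (k*)^α = 1.8437^0.45 ≈ 1.3169
c* = (1 − s)·y* = (1 − 0.14) × 1.3169 ≈ 1.1325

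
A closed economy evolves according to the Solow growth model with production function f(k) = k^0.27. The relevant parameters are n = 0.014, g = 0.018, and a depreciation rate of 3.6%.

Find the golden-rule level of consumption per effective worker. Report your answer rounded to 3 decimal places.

At the golden rule, f'(k) = n + g + δ, so α·k^(α−1) = n + g + δ and k_gold = (α/(n + g + δ))^(1/(1−α)).
k_gold = (0.27/0.068)^(1/0.73) = 3.9706^1.3699 ≈ 6.6126
c_gold = f(k_gold) − (n + g + δ)·k_gold = 1.6653 − 0.068×6.6126 ≈ 1.2156

c_gold ≈ 1.216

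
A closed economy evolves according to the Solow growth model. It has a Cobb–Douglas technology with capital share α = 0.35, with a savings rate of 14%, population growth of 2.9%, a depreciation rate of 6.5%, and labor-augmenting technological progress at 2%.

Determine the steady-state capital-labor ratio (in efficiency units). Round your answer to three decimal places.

k* = 1.372

At the steady state, Δk = 0, so s·k^α = (n + g + δ)·k.
Dividing both sides by k: k^(1−α) = s / (n + g + δ).
k^0.65 = 0.14 / (0.029 + 0.020 + 0.065) = 0.14 / 0.114 = 1.2281
k* = 1.2281^(1/0.65) ≈ 1.3718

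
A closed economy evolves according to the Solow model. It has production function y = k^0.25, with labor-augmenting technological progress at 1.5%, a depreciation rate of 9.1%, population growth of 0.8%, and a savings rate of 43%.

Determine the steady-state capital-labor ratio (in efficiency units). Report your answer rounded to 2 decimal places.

Steady state requires s·f(k) = (n + g + δ)·k, i.e. s·k^α = (n + g + δ)·k.
Rearranging, k^(1−α) = s / (n + g + δ).
k^0.75 = 0.43 / (0.008 + 0.015 + 0.091) = 0.43 / 0.114 = 3.7719
k* = 3.7719^(1/0.75) ≈ 5.8715

k* ≈ 5.87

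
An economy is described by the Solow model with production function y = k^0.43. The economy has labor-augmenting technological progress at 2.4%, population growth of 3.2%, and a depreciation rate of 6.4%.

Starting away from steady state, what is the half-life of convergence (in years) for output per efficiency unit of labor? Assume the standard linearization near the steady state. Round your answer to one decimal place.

Near the steady state the convergence rate is λ = (1 − α)(n + g + δ).
λ = (1 − 0.43) × 0.120 = 0.57 × 0.120 = 0.0684
Half-life = ln 2 / λ = 0.6931 / 0.0684 ≈ 10.13 years

t_½ ≈ 10.1 years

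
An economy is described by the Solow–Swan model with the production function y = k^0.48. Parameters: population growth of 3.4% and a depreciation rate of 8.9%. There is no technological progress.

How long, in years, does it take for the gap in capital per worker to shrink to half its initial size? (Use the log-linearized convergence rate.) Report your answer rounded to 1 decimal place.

t_½ ≈ 10.8 years

Near the steady state the convergence rate is λ = (1 − α)(n + δ).
λ = (1 − 0.48) × 0.123 = 0.52 × 0.123 = 0.06396
Half-life = ln 2 / λ = 0.6931 / 0.06396 ≈ 10.84 years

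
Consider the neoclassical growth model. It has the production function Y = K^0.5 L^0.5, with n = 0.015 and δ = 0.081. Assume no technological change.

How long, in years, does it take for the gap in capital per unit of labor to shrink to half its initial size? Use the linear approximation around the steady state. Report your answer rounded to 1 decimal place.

half-life ≈ 14.4 years

Near the steady state the convergence rate is λ = (1 − α)(n + δ).
λ = (1 − 0.5) × 0.096 = 0.5 × 0.096 = 0.0480
Half-life = ln 2 / λ = 0.6931 / 0.0480 ≈ 14.44 years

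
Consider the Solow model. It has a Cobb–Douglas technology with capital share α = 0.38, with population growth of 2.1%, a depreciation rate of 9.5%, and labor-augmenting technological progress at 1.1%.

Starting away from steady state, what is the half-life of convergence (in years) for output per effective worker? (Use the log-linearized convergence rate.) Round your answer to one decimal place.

Near the steady state the convergence rate is λ = (1 − α)(n + g + δ).
λ = (1 − 0.38) × 0.127 = 0.62 × 0.127 = 0.07874
Half-life = ln 2 / λ = 0.6931 / 0.07874 ≈ 8.80 years

half-life ≈ 8.8 years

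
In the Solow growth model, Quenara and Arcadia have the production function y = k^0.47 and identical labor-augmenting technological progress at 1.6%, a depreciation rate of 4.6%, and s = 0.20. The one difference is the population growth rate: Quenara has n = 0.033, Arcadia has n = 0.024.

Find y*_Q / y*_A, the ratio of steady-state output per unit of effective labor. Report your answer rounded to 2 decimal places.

y*_Q / y*_A ≈ 0.92

Steady-state y* = [s/(n + g + δ)]^(α/(1−α)), so the ratio is [ (s_Q/(n + g + δ)_Q) / (s_A/(n + g + δ)_A) ]^0.8868.
s_Q/(n + g + δ)_Q = 0.20/0.095 = 2.1053; s_A/(n + g + δ)_A = 0.20/0.086 = 2.3256.
Ratio = (2.1053/2.3256)^0.8868 = 0.9053^0.8868 ≈ 0.9156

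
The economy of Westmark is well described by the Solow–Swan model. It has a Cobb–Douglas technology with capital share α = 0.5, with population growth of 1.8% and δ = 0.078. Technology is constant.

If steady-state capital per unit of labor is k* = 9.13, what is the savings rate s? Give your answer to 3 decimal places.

s ≈ 0.290

Steady state requires s·f(k) = (n + δ)·k, i.e. s·k^α = (n + δ)·k.
So s / (n + δ) = (k*)^(1−α) = 9.13^0.5 = 3.0216.
Therefore s = 3.0216 × (n + δ) = 3.0216 × 0.096 = 0.2901.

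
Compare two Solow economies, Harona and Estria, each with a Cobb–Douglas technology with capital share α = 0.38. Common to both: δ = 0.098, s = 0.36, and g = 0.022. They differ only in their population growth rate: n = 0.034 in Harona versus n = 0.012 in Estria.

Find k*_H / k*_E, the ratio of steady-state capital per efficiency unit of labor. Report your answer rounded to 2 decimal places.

k*_H / k*_E ≈ 0.78

Steady-state k* = [s/(n + g + δ)]^(1/(1−α)), so the ratio is [ (s_H/(n + g + δ)_H) / (s_E/(n + g + δ)_E) ]^1.6129.
s_H/(n + g + δ)_H = 0.36/0.154 = 2.3377; s_E/(n + g + δ)_E = 0.36/0.132 = 2.7273.
Ratio = (2.3377/2.7273)^1.6129 = 0.8571^1.6129 ≈ 0.7798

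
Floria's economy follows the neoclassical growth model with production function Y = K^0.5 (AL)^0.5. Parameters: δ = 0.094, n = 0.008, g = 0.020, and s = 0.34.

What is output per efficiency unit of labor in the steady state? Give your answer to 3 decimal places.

At the steady state, Δk = 0, so s·k^α = (n + g + δ)·k.
Rearranging, k^(1−α) = s / (n + g + δ).
k^0.5 = 0.34 / (0.008 + 0.020 + 0.094) = 0.34 / 0.122 = 2.7869
k* = 2.7869^(1/0.5) ≈ 7.7668
y* = (k*)^α = 7.7668^0.5 ≈ 2.7869

y* = 2.787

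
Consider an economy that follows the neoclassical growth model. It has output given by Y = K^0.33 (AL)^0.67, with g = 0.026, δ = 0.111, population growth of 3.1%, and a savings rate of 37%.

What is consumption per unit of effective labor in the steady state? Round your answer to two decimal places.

c* ≈ 0.93

In steady state, investment equals break-even investment: s·k^α = (n + g + δ)·k.
Rearranging, k^(1−α) = s / (n + g + δ).
k^0.67 = 0.37 / (0.031 + 0.026 + 0.111) = 0.37 / 0.168 = 2.2024
k* = 2.2024^(1/0.67) ≈ 3.2493
y* = (k*)^α = 3.2493^0.33 ≈ 1.4753
c* = (1 − s)·y* = (1 − 0.37) × 1.4753 ≈ 0.9294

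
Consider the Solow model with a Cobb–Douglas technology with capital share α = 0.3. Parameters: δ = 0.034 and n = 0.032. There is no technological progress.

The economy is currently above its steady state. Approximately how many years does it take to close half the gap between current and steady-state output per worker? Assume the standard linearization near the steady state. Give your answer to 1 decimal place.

half-life ≈ 15.0 years

Near the steady state the convergence rate is λ = (1 − α)(n + δ).
λ = (1 − 0.3) × 0.066 = 0.7 × 0.066 = 0.0462
Half-life = ln 2 / λ = 0.6931 / 0.0462 ≈ 15.00 years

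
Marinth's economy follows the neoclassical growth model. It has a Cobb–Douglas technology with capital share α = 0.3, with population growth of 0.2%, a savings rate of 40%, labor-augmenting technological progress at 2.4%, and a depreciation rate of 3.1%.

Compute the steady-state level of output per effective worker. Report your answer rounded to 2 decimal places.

At the steady state, Δk = 0, so s·k^α = (n + g + δ)·k.
Rearranging, k^(1−α) = s / (n + g + δ).
k^0.7 = 0.40 / (0.002 + 0.024 + 0.031) = 0.40 / 0.057 = 7.0175
k* = 7.0175^(1/0.7) ≈ 16.1745
y* = (k*)^α = 16.1745^0.3 ≈ 2.3049

y* ≈ 2.30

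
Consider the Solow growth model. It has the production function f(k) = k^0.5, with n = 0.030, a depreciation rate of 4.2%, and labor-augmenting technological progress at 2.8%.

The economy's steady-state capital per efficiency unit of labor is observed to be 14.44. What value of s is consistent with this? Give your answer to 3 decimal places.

Steady state requires s·f(k) = (n + g + δ)·k, i.e. s·k^α = (n + g + δ)·k.
So s / (n + g + δ) = (k*)^(1−α) = 14.44^0.5 = 3.8000.
Therefore s = 3.8000 × (n + g + δ) = 3.8000 × 0.100 = 0.3800.

s ≈ 0.380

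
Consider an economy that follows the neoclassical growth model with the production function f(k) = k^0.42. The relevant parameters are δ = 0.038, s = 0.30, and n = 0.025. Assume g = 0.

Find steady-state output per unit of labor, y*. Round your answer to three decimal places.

y* ≈ 3.096

Steady state requires s·f(k) = (n + δ)·k, i.e. s·k^α = (n + δ)·k.
Dividing both sides by k: k^(1−α) = s / (n + δ).
k^0.58 = 0.30 / (0.025 + 0.038) = 0.30 / 0.063 = 4.7619
k* = 4.7619^(1/0.58) ≈ 14.7430
y* = (k*)^α = 14.7430^0.42 ≈ 3.0960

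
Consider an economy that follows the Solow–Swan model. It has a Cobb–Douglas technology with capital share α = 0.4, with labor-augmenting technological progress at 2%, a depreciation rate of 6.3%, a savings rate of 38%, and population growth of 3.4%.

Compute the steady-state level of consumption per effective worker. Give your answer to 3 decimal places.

c* = 1.360

Steady state requires s·f(k) = (n + g + δ)·k, i.e. s·k^α = (n + g + δ)·k.
Dividing both sides by k: k^(1−α) = s / (n + g + δ).
k^0.6 = 0.38 / (0.034 + 0.020 + 0.063) = 0.38 / 0.117 = 3.2479
k* = 3.2479^(1/0.6) ≈ 7.1231
y* = (k*)^α = 7.1231^0.4 ≈ 2.1931
c* = (1 − s)·y* = (1 − 0.38) × 2.1931 ≈ 1.3597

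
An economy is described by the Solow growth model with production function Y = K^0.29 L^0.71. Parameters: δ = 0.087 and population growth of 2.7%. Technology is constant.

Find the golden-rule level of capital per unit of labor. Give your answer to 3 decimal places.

k_gold ≈ 3.725

The golden rule sets f'(k) = n + δ, i.e. α·k^(α−1) = n + δ.
So k^(1−α) = α / (n + δ) = 0.29 / 0.114 = 2.5439.
k_gold = 2.5439^(1/0.71) ≈ 3.7250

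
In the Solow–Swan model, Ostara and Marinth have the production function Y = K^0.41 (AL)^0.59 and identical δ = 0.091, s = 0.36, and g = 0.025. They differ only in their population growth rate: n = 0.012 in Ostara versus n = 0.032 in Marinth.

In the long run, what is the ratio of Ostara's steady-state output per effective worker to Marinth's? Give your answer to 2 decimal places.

ratio ≈ 1.11

Steady-state y* = [s/(n + g + δ)]^(α/(1−α)), so the ratio is [ (s_O/(n + g + δ)_O) / (s_M/(n + g + δ)_M) ]^0.6949.
s_O/(n + g + δ)_O = 0.36/0.128 = 2.8125; s_M/(n + g + δ)_M = 0.36/0.148 = 2.4324.
Ratio = (2.8125/2.4324)^0.6949 = 1.1563^0.6949 ≈ 1.1062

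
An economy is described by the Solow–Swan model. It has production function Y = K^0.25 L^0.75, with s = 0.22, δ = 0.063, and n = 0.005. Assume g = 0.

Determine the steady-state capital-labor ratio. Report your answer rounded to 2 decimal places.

At the steady state, Δk = 0, so s·k^α = (n + δ)·k.
Dividing both sides by k: k^(1−α) = s / (n + δ).
k^0.75 = 0.22 / (0.005 + 0.063) = 0.22 / 0.068 = 3.2353
k* = 3.2353^(1/0.75) ≈ 4.7850

k* ≈ 4.79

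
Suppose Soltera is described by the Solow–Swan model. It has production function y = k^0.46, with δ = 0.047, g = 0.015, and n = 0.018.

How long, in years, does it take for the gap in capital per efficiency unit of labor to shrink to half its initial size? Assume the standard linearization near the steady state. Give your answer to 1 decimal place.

Near the steady state the convergence rate is λ = (1 − α)(n + g + δ).
λ = (1 − 0.46) × 0.080 = 0.54 × 0.080 = 0.0432
Half-life = ln 2 / λ = 0.6931 / 0.0432 ≈ 16.04 years

about 16.0 years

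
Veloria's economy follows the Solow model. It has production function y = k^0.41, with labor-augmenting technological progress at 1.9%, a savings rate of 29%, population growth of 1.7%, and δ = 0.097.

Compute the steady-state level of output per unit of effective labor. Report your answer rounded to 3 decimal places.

In steady state, investment equals break-even investment: s·k^α = (n + g + δ)·k.
Dividing both sides by k: k^(1−α) = s / (n + g + δ).
k^0.59 = 0.29 / (0.017 + 0.019 + 0.097) = 0.29 / 0.133 = 2.1805
k* = 2.1805^(1/0.59) ≈ 3.7482
y* = (k*)^α = 3.7482^0.41 ≈ 1.7190

y* = 1.719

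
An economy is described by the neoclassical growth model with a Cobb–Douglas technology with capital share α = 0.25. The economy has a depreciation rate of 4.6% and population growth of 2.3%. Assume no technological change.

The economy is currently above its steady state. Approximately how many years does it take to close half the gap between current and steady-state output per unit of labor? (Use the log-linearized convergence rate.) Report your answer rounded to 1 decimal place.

Near the steady state the convergence rate is λ = (1 − α)(n + δ).
λ = (1 − 0.25) × 0.069 = 0.75 × 0.069 = 0.05175
Half-life = ln 2 / λ = 0.6931 / 0.05175 ≈ 13.39 years

about 13.4 years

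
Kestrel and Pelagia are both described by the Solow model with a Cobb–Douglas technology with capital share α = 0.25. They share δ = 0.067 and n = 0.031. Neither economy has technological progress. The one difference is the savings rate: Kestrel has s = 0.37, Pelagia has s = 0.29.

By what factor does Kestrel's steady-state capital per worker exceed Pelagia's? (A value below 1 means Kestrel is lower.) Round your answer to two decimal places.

ratio ≈ 1.38

Steady-state k* = [s/(n + δ)]^(1/(1−α)), so the ratio is [ (s_K/(n + δ)_K) / (s_P/(n + δ)_P) ]^1.3333.
s_K/(n + δ)_K = 0.37/0.098 = 3.7755; s_P/(n + δ)_P = 0.29/0.098 = 2.9592.
Ratio = (3.7755/2.9592)^1.3333 = 1.2759^1.3333 ≈ 1.3838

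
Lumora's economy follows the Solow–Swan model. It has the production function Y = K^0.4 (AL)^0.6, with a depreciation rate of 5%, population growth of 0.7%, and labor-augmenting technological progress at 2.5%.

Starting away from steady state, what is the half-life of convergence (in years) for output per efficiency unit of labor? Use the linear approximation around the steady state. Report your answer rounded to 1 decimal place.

half-life ≈ 14.1 years

Near the steady state the convergence rate is λ = (1 − α)(n + g + δ).
λ = (1 − 0.4) × 0.082 = 0.6 × 0.082 = 0.0492
Half-life = ln 2 / λ = 0.6931 / 0.0492 ≈ 14.09 years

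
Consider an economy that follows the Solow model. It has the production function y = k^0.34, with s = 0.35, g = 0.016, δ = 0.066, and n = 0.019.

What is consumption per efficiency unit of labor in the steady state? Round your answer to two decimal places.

In steady state, investment equals break-even investment: s·k^α = (n + g + δ)·k.
Rearranging, k^(1−α) = s / (n + g + δ).
k^0.66 = 0.35 / (0.019 + 0.016 + 0.066) = 0.35 / 0.101 = 3.4653
k* = 3.4653^(1/0.66) ≈ 6.5734
y* = (k*)^α = 6.5734^0.34 ≈ 1.8969
c* = (1 − s)·y* = (1 − 0.35) × 1.8969 ≈ 1.2330

c* = 1.23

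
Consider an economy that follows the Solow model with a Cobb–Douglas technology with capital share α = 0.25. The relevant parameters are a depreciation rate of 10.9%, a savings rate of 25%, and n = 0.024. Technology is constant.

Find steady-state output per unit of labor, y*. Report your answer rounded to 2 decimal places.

y* = 1.23

At the steady state, Δk = 0, so s·k^α = (n + δ)·k.
Dividing both sides by k: k^(1−α) = s / (n + δ).
k^0.75 = 0.25 / (0.024 + 0.109) = 0.25 / 0.133 = 1.8797
k* = 1.8797^(1/0.75) ≈ 2.3198
y* = (k*)^α = 2.3198^0.25 ≈ 1.2341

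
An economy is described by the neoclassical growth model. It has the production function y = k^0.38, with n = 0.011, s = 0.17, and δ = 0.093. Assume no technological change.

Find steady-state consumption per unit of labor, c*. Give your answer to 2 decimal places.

At the steady state, Δk = 0, so s·k^α = (n + δ)·k.
Rearranging, k^(1−α) = s / (n + δ).
k^0.62 = 0.17 / (0.011 + 0.093) = 0.17 / 0.104 = 1.6346
k* = 1.6346^(1/0.62) ≈ 2.2091
y* = (k*)^α = 2.2091^0.38 ≈ 1.3515
c* = (1 − s)·y* = (1 − 0.17) × 1.3515 ≈ 1.1217

c* = 1.12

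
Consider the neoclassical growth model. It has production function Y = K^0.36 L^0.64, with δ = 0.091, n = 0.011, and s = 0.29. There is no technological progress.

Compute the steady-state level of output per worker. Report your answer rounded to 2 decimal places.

In steady state, investment equals break-even investment: s·k^α = (n + δ)·k.
Rearranging, k^(1−α) = s / (n + δ).
k^0.64 = 0.29 / (0.011 + 0.091) = 0.29 / 0.102 = 2.8431
k* = 2.8431^(1/0.64) ≈ 5.1174
y* = (k*)^α = 5.1174^0.36 ≈ 1.7999

y* = 1.80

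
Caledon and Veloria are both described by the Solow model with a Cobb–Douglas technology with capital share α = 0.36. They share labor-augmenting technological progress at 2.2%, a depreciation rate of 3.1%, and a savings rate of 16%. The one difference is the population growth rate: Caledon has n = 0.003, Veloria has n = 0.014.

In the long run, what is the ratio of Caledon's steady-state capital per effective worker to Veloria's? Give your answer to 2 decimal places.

Steady-state k* = [s/(n + g + δ)]^(1/(1−α)), so the ratio is [ (s_C/(n + g + δ)_C) / (s_V/(n + g + δ)_V) ]^1.5625.
s_C/(n + g + δ)_C = 0.16/0.056 = 2.8571; s_V/(n + g + δ)_V = 0.16/0.067 = 2.3881.
Ratio = (2.8571/2.3881)^1.5625 = 1.1964^1.5625 ≈ 1.3234

ratio ≈ 1.32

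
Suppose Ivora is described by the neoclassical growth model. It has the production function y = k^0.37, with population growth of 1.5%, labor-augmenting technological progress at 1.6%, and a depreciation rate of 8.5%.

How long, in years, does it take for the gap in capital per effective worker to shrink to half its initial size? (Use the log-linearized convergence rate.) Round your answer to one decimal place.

Near the steady state the convergence rate is λ = (1 − α)(n + g + δ).
λ = (1 − 0.37) × 0.116 = 0.63 × 0.116 = 0.07308
Half-life = ln 2 / λ = 0.6931 / 0.07308 ≈ 9.48 years

t_½ ≈ 9.5 years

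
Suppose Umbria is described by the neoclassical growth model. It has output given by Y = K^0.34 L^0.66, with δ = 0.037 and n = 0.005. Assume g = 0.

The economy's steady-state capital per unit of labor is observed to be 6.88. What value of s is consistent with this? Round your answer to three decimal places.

In steady state, investment equals break-even investment: s·k^α = (n + δ)·k.
So s / (n + δ) = (k*)^(1−α) = 6.88^0.66 = 3.5712.
Therefore s = 3.5712 × (n + δ) = 3.5712 × 0.042 = 0.1500.

s ≈ 0.150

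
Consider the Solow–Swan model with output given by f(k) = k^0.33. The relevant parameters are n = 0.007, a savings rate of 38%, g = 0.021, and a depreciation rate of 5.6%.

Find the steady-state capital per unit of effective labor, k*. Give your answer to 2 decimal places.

k* ≈ 9.51

At the steady state, Δk = 0, so s·k^α = (n + g + δ)·k.
Rearranging, k^(1−α) = s / (n + g + δ).
k^0.67 = 0.38 / (0.007 + 0.021 + 0.056) = 0.38 / 0.084 = 4.5238
k* = 4.5238^(1/0.67) ≈ 9.5140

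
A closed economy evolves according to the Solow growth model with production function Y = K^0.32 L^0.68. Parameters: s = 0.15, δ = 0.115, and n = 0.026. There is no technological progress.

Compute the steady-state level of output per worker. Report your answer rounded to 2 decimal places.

y* ≈ 1.03

In steady state, investment equals break-even investment: s·k^α = (n + δ)·k.
Rearranging, k^(1−α) = s / (n + δ).
k^0.68 = 0.15 / (0.026 + 0.115) = 0.15 / 0.141 = 1.0638
k* = 1.0638^(1/0.68) ≈ 1.0952
y* = (k*)^α = 1.0952^0.32 ≈ 1.0295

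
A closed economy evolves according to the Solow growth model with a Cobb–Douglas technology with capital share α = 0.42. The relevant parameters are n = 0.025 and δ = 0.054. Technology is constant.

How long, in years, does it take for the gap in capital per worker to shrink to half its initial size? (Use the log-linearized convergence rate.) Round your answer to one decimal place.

Near the steady state the convergence rate is λ = (1 − α)(n + δ).
λ = (1 − 0.42) × 0.079 = 0.58 × 0.079 = 0.04582
Half-life = ln 2 / λ = 0.6931 / 0.04582 ≈ 15.13 years

half-life ≈ 15.1 years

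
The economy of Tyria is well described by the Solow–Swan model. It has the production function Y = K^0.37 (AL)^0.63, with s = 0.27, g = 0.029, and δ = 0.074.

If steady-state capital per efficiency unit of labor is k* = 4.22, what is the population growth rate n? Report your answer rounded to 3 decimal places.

n ≈ 0.006

In steady state, investment equals break-even investment: s·k^α = (n + g + δ)·k.
So s / (n + g + δ) = (k*)^(1−α) = 4.22^0.63 = 2.4771.
Therefore n + g + δ = s / 2.4771 = 0.27 / 2.4771 = 0.1090, so n = 0.1090 − 0.103 = 0.0060.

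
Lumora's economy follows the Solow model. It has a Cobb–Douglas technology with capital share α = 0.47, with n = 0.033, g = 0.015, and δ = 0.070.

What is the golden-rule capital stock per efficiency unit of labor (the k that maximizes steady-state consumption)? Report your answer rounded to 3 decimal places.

The golden rule sets f'(k) = n + g + δ, i.e. α·k^(α−1) = n + g + δ.
So k^(1−α) = α / (n + g + δ) = 0.47 / 0.118 = 3.9831.
k_gold = 3.9831^(1/0.53) ≈ 13.5673

k_gold ≈ 13.567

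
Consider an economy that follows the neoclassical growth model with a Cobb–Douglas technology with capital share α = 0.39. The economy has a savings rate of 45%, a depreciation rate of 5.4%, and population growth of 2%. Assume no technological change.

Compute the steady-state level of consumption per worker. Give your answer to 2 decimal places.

c* = 1.74

At the steady state, Δk = 0, so s·k^α = (n + δ)·k.
Dividing both sides by k: k^(1−α) = s / (n + δ).
k^0.61 = 0.45 / (0.020 + 0.054) = 0.45 / 0.074 = 6.0811
k* = 6.0811^(1/0.61) ≈ 19.2849
y* = (k*)^α = 19.2849^0.39 ≈ 3.1713
c* = (1 − s)·y* = (1 − 0.45) × 3.1713 ≈ 1.7442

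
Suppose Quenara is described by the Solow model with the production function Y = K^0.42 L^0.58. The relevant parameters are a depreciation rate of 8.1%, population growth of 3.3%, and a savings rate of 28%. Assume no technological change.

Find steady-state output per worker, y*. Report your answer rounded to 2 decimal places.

In steady state, investment equals break-even investment: s·k^α = (n + δ)·k.
Rearranging, k^(1−α) = s / (n + δ).
k^0.58 = 0.28 / (0.033 + 0.081) = 0.28 / 0.114 = 2.4561
k* = 2.4561^(1/0.58) ≈ 4.7080
y* = (k*)^α = 4.7080^0.42 ≈ 1.9169

y* = 1.92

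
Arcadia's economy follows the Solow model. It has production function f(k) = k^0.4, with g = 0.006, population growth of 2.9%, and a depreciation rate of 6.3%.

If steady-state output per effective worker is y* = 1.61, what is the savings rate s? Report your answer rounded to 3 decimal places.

s ≈ 0.200

At the steady state, Δk = 0, so s·k^α = (n + g + δ)·k.
Since y* = [s/(n + g + δ)]^(α/(1−α)), we have s/(n + g + δ) = (y*)^((1−α)/α) = 1.61^1.5 = 2.0429.
Therefore s = 2.0429 × (n + g + δ) = 2.0429 × 0.098 = 0.2002.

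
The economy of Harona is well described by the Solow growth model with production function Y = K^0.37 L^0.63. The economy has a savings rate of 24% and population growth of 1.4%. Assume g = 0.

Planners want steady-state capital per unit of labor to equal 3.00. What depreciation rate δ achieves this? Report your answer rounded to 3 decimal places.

δ ≈ 0.106

Steady state requires s·f(k) = (n + δ)·k, i.e. s·k^α = (n + δ)·k.
So s / (n + δ) = (k*)^(1−α) = 3.00^0.63 = 1.9980.
Therefore n + δ = s / 1.9980 = 0.24 / 1.9980 = 0.1201, so δ = 0.1201 − 0.014 = 0.1061.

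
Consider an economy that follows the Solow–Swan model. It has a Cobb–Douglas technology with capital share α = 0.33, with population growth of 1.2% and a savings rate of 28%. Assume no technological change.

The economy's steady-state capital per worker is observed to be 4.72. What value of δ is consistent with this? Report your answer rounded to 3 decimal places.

Steady state requires s·f(k) = (n + δ)·k, i.e. s·k^α = (n + δ)·k.
So s / (n + δ) = (k*)^(1−α) = 4.72^0.67 = 2.8284.
Therefore n + δ = s / 2.8284 = 0.28 / 2.8284 = 0.0990, so δ = 0.0990 − 0.012 = 0.0870.

δ ≈ 0.087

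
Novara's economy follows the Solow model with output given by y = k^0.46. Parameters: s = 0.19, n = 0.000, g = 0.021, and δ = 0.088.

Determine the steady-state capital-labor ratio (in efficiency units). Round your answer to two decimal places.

k* ≈ 2.80

In steady state, investment equals break-even investment: s·k^α = (n + g + δ)·k.
Dividing both sides by k: k^(1−α) = s / (n + g + δ).
k^0.54 = 0.19 / (0.000 + 0.021 + 0.088) = 0.19 / 0.109 = 1.7431
k* = 1.7431^(1/0.54) ≈ 2.7983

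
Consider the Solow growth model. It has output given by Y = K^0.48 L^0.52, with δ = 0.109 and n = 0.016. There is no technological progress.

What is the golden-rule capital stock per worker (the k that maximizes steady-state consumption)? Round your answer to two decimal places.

The golden rule sets f'(k) = n + δ, i.e. α·k^(α−1) = n + δ.
So k^(1−α) = α / (n + δ) = 0.48 / 0.125 = 3.8400.
k_gold = 3.8400^(1/0.52) ≈ 13.2958

k_gold ≈ 13.30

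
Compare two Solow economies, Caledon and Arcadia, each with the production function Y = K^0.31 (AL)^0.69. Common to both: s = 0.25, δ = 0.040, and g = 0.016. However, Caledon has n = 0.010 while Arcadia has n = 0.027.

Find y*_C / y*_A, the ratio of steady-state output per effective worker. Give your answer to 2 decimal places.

Steady-state y* = [s/(n + g + δ)]^(α/(1−α)), so the ratio is [ (s_C/(n + g + δ)_C) / (s_A/(n + g + δ)_A) ]^0.4493.
s_C/(n + g + δ)_C = 0.25/0.066 = 3.7879; s_A/(n + g + δ)_A = 0.25/0.083 = 3.0120.
Ratio = (3.7879/3.0120)^0.4493 = 1.2576^0.4493 ≈ 1.1085

ratio ≈ 1.11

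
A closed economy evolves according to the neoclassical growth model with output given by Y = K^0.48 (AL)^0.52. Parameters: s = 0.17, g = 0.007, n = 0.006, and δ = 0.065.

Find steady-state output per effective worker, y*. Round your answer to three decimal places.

Steady state requires s·f(k) = (n + g + δ)·k, i.e. s·k^α = (n + g + δ)·k.
Dividing both sides by k: k^(1−α) = s / (n + g + δ).
k^0.52 = 0.17 / (0.006 + 0.007 + 0.065) = 0.17 / 0.078 = 2.1795
k* = 2.1795^(1/0.52) ≈ 4.4739
y* = (k*)^α = 4.4739^0.48 ≈ 2.0527

y* ≈ 2.053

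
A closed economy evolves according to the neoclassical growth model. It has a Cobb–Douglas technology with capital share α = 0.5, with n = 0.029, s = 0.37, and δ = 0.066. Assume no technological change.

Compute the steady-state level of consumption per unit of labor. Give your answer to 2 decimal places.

c* ≈ 2.45

At the steady state, Δk = 0, so s·k^α = (n + δ)·k.
Dividing both sides by k: k^(1−α) = s / (n + δ).
k^0.5 = 0.37 / (0.029 + 0.066) = 0.37 / 0.095 = 3.8947
k* = 3.8947^(1/0.5) ≈ 15.1687
y* = (k*)^α = 15.1687^0.5 ≈ 3.8947
c* = (1 − s)·y* = (1 − 0.37) × 3.8947 ≈ 2.4537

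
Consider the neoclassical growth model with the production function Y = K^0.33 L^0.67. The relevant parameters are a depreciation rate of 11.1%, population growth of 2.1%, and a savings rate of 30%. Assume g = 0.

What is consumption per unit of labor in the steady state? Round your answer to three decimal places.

c* = 1.049

At the steady state, Δk = 0, so s·k^α = (n + δ)·k.
Dividing both sides by k: k^(1−α) = s / (n + δ).
k^0.67 = 0.30 / (0.021 + 0.111) = 0.30 / 0.132 = 2.2727
k* = 2.2727^(1/0.67) ≈ 3.4053
y* = (k*)^α = 3.4053^0.33 ≈ 1.4983
c* = (1 − s)·y* = (1 − 0.30) × 1.4983 ≈ 1.0488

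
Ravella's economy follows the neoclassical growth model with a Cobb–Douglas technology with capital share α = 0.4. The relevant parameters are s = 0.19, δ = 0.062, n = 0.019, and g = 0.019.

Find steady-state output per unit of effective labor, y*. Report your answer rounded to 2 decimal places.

At the steady state, Δk = 0, so s·k^α = (n + g + δ)·k.
Rearranging, k^(1−α) = s / (n + g + δ).
k^0.6 = 0.19 / (0.019 + 0.019 + 0.062) = 0.19 / 0.100 = 1.9000
k* = 1.9000^(1/0.6) ≈ 2.9147
y* = (k*)^α = 2.9147^0.4 ≈ 1.5340

y* = 1.53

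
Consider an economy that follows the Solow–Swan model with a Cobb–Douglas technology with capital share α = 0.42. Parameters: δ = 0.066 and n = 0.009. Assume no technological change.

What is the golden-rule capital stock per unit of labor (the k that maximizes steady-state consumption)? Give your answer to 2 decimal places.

k_gold ≈ 19.50

The golden rule sets f'(k) = n + δ, i.e. α·k^(α−1) = n + δ.
So k^(1−α) = α / (n + δ) = 0.42 / 0.075 = 5.6000.
k_gold = 5.6000^(1/0.58) ≈ 19.4975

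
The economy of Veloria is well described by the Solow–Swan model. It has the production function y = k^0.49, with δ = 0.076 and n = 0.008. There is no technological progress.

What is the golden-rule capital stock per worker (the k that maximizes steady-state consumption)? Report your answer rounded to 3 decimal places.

k_gold ≈ 31.754

The golden rule sets f'(k) = n + δ, i.e. α·k^(α−1) = n + δ.
So k^(1−α) = α / (n + δ) = 0.49 / 0.084 = 5.8333.
k_gold = 5.8333^(1/0.51) ≈ 31.7536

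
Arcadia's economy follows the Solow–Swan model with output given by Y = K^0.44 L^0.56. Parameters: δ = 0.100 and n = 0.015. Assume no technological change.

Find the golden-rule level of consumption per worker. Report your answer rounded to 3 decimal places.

c_gold ≈ 1.607

At the golden rule, f'(k) = n + δ, so α·k^(α−1) = n + δ and k_gold = (α/(n + δ))^(1/(1−α)).
k_gold = (0.44/0.115)^(1/0.56) = 3.8261^1.7857 ≈ 10.9806
c_gold = f(k_gold) − (n + δ)·k_gold = 2.8700 − 0.115×10.9806 ≈ 1.6072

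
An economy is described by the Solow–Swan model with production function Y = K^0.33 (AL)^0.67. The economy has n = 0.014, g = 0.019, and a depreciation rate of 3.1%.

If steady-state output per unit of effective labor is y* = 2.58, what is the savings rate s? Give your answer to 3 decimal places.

In steady state, investment equals break-even investment: s·k^α = (n + g + δ)·k.
Since y* = [s/(n + g + δ)]^(α/(1−α)), we have s/(n + g + δ) = (y*)^((1−α)/α) = 2.58^2.0303 = 6.8503.
Therefore s = 6.8503 × (n + g + δ) = 6.8503 × 0.064 = 0.4384.

s ≈ 0.438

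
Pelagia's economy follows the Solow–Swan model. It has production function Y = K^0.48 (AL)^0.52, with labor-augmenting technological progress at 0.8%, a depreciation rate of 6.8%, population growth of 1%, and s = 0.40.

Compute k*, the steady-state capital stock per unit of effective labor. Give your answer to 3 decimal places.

k* ≈ 19.221

In steady state, investment equals break-even investment: s·k^α = (n + g + δ)·k.
Dividing both sides by k: k^(1−α) = s / (n + g + δ).
k^0.52 = 0.40 / (0.010 + 0.008 + 0.068) = 0.40 / 0.086 = 4.6512
k* = 4.6512^(1/0.52) ≈ 19.2211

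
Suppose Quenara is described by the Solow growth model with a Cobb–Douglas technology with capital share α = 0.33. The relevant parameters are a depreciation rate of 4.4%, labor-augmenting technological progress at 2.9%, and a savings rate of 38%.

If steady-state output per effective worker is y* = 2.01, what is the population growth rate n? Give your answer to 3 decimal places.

In steady state, investment equals break-even investment: s·k^α = (n + g + δ)·k.
Since y* = [s/(n + g + δ)]^(α/(1−α)), we have s/(n + g + δ) = (y*)^((1−α)/α) = 2.01^2.0303 = 4.1265.
Therefore n + g + δ = s / 4.1265 = 0.38 / 4.1265 = 0.0921, so n = 0.0921 − 0.073 = 0.0191.

n ≈ 0.019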